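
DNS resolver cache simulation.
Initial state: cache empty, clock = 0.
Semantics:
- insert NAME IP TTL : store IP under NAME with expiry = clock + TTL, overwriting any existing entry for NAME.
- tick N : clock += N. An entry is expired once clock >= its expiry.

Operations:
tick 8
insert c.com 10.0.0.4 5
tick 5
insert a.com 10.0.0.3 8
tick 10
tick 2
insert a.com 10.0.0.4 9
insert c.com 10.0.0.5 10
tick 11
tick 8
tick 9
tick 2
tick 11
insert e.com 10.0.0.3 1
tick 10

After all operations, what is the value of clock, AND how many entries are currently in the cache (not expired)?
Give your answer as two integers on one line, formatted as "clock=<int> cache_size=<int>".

Answer: clock=76 cache_size=0

Derivation:
Op 1: tick 8 -> clock=8.
Op 2: insert c.com -> 10.0.0.4 (expiry=8+5=13). clock=8
Op 3: tick 5 -> clock=13. purged={c.com}
Op 4: insert a.com -> 10.0.0.3 (expiry=13+8=21). clock=13
Op 5: tick 10 -> clock=23. purged={a.com}
Op 6: tick 2 -> clock=25.
Op 7: insert a.com -> 10.0.0.4 (expiry=25+9=34). clock=25
Op 8: insert c.com -> 10.0.0.5 (expiry=25+10=35). clock=25
Op 9: tick 11 -> clock=36. purged={a.com,c.com}
Op 10: tick 8 -> clock=44.
Op 11: tick 9 -> clock=53.
Op 12: tick 2 -> clock=55.
Op 13: tick 11 -> clock=66.
Op 14: insert e.com -> 10.0.0.3 (expiry=66+1=67). clock=66
Op 15: tick 10 -> clock=76. purged={e.com}
Final clock = 76
Final cache (unexpired): {} -> size=0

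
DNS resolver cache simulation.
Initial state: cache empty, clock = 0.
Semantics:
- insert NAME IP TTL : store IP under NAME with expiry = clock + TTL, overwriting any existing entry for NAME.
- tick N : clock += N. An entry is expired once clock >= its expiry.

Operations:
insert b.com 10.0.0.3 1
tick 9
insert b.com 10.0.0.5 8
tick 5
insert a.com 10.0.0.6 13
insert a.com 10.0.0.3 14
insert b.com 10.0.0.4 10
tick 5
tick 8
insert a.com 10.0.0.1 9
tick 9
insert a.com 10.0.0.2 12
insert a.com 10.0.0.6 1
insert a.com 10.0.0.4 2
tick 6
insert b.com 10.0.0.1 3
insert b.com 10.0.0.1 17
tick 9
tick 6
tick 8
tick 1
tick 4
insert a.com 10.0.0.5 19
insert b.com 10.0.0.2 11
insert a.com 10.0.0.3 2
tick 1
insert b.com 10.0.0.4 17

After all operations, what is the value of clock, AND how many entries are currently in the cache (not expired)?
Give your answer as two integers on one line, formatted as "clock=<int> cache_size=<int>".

Op 1: insert b.com -> 10.0.0.3 (expiry=0+1=1). clock=0
Op 2: tick 9 -> clock=9. purged={b.com}
Op 3: insert b.com -> 10.0.0.5 (expiry=9+8=17). clock=9
Op 4: tick 5 -> clock=14.
Op 5: insert a.com -> 10.0.0.6 (expiry=14+13=27). clock=14
Op 6: insert a.com -> 10.0.0.3 (expiry=14+14=28). clock=14
Op 7: insert b.com -> 10.0.0.4 (expiry=14+10=24). clock=14
Op 8: tick 5 -> clock=19.
Op 9: tick 8 -> clock=27. purged={b.com}
Op 10: insert a.com -> 10.0.0.1 (expiry=27+9=36). clock=27
Op 11: tick 9 -> clock=36. purged={a.com}
Op 12: insert a.com -> 10.0.0.2 (expiry=36+12=48). clock=36
Op 13: insert a.com -> 10.0.0.6 (expiry=36+1=37). clock=36
Op 14: insert a.com -> 10.0.0.4 (expiry=36+2=38). clock=36
Op 15: tick 6 -> clock=42. purged={a.com}
Op 16: insert b.com -> 10.0.0.1 (expiry=42+3=45). clock=42
Op 17: insert b.com -> 10.0.0.1 (expiry=42+17=59). clock=42
Op 18: tick 9 -> clock=51.
Op 19: tick 6 -> clock=57.
Op 20: tick 8 -> clock=65. purged={b.com}
Op 21: tick 1 -> clock=66.
Op 22: tick 4 -> clock=70.
Op 23: insert a.com -> 10.0.0.5 (expiry=70+19=89). clock=70
Op 24: insert b.com -> 10.0.0.2 (expiry=70+11=81). clock=70
Op 25: insert a.com -> 10.0.0.3 (expiry=70+2=72). clock=70
Op 26: tick 1 -> clock=71.
Op 27: insert b.com -> 10.0.0.4 (expiry=71+17=88). clock=71
Final clock = 71
Final cache (unexpired): {a.com,b.com} -> size=2

Answer: clock=71 cache_size=2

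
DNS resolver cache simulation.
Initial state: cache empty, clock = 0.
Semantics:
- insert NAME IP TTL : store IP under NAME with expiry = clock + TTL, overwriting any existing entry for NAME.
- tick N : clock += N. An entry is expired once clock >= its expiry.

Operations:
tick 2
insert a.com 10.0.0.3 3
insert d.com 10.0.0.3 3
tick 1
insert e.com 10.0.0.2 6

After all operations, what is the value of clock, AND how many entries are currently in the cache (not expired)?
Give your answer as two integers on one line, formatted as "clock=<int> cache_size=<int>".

Op 1: tick 2 -> clock=2.
Op 2: insert a.com -> 10.0.0.3 (expiry=2+3=5). clock=2
Op 3: insert d.com -> 10.0.0.3 (expiry=2+3=5). clock=2
Op 4: tick 1 -> clock=3.
Op 5: insert e.com -> 10.0.0.2 (expiry=3+6=9). clock=3
Final clock = 3
Final cache (unexpired): {a.com,d.com,e.com} -> size=3

Answer: clock=3 cache_size=3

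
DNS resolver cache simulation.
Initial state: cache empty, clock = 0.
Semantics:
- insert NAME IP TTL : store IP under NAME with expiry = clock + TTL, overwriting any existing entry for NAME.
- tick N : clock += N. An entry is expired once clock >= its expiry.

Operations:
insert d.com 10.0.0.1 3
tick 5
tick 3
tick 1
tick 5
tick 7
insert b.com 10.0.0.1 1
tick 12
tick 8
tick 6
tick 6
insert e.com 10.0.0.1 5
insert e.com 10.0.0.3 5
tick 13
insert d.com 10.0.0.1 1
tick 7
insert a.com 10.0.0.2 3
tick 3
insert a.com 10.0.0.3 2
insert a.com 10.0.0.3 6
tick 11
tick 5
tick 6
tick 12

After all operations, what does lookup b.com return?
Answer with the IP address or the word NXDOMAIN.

Op 1: insert d.com -> 10.0.0.1 (expiry=0+3=3). clock=0
Op 2: tick 5 -> clock=5. purged={d.com}
Op 3: tick 3 -> clock=8.
Op 4: tick 1 -> clock=9.
Op 5: tick 5 -> clock=14.
Op 6: tick 7 -> clock=21.
Op 7: insert b.com -> 10.0.0.1 (expiry=21+1=22). clock=21
Op 8: tick 12 -> clock=33. purged={b.com}
Op 9: tick 8 -> clock=41.
Op 10: tick 6 -> clock=47.
Op 11: tick 6 -> clock=53.
Op 12: insert e.com -> 10.0.0.1 (expiry=53+5=58). clock=53
Op 13: insert e.com -> 10.0.0.3 (expiry=53+5=58). clock=53
Op 14: tick 13 -> clock=66. purged={e.com}
Op 15: insert d.com -> 10.0.0.1 (expiry=66+1=67). clock=66
Op 16: tick 7 -> clock=73. purged={d.com}
Op 17: insert a.com -> 10.0.0.2 (expiry=73+3=76). clock=73
Op 18: tick 3 -> clock=76. purged={a.com}
Op 19: insert a.com -> 10.0.0.3 (expiry=76+2=78). clock=76
Op 20: insert a.com -> 10.0.0.3 (expiry=76+6=82). clock=76
Op 21: tick 11 -> clock=87. purged={a.com}
Op 22: tick 5 -> clock=92.
Op 23: tick 6 -> clock=98.
Op 24: tick 12 -> clock=110.
lookup b.com: not in cache (expired or never inserted)

Answer: NXDOMAIN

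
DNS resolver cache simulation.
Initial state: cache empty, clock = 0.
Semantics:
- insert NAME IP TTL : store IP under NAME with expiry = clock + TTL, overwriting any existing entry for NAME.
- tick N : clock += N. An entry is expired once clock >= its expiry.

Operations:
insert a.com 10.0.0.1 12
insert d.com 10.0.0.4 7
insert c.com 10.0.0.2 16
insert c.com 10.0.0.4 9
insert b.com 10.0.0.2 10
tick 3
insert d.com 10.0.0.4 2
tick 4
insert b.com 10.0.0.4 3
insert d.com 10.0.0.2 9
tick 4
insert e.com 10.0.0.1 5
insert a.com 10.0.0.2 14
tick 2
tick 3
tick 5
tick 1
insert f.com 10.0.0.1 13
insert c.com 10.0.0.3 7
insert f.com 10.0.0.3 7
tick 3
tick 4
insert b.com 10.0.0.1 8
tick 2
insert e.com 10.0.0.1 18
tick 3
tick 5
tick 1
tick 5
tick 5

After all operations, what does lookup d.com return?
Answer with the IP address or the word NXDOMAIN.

Op 1: insert a.com -> 10.0.0.1 (expiry=0+12=12). clock=0
Op 2: insert d.com -> 10.0.0.4 (expiry=0+7=7). clock=0
Op 3: insert c.com -> 10.0.0.2 (expiry=0+16=16). clock=0
Op 4: insert c.com -> 10.0.0.4 (expiry=0+9=9). clock=0
Op 5: insert b.com -> 10.0.0.2 (expiry=0+10=10). clock=0
Op 6: tick 3 -> clock=3.
Op 7: insert d.com -> 10.0.0.4 (expiry=3+2=5). clock=3
Op 8: tick 4 -> clock=7. purged={d.com}
Op 9: insert b.com -> 10.0.0.4 (expiry=7+3=10). clock=7
Op 10: insert d.com -> 10.0.0.2 (expiry=7+9=16). clock=7
Op 11: tick 4 -> clock=11. purged={b.com,c.com}
Op 12: insert e.com -> 10.0.0.1 (expiry=11+5=16). clock=11
Op 13: insert a.com -> 10.0.0.2 (expiry=11+14=25). clock=11
Op 14: tick 2 -> clock=13.
Op 15: tick 3 -> clock=16. purged={d.com,e.com}
Op 16: tick 5 -> clock=21.
Op 17: tick 1 -> clock=22.
Op 18: insert f.com -> 10.0.0.1 (expiry=22+13=35). clock=22
Op 19: insert c.com -> 10.0.0.3 (expiry=22+7=29). clock=22
Op 20: insert f.com -> 10.0.0.3 (expiry=22+7=29). clock=22
Op 21: tick 3 -> clock=25. purged={a.com}
Op 22: tick 4 -> clock=29. purged={c.com,f.com}
Op 23: insert b.com -> 10.0.0.1 (expiry=29+8=37). clock=29
Op 24: tick 2 -> clock=31.
Op 25: insert e.com -> 10.0.0.1 (expiry=31+18=49). clock=31
Op 26: tick 3 -> clock=34.
Op 27: tick 5 -> clock=39. purged={b.com}
Op 28: tick 1 -> clock=40.
Op 29: tick 5 -> clock=45.
Op 30: tick 5 -> clock=50. purged={e.com}
lookup d.com: not in cache (expired or never inserted)

Answer: NXDOMAIN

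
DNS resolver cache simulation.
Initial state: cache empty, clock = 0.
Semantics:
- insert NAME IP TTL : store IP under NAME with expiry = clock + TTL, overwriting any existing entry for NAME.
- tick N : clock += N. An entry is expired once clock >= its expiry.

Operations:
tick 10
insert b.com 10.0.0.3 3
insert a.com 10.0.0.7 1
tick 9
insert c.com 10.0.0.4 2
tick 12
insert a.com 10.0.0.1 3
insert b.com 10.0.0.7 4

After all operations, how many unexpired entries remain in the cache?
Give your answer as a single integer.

Answer: 2

Derivation:
Op 1: tick 10 -> clock=10.
Op 2: insert b.com -> 10.0.0.3 (expiry=10+3=13). clock=10
Op 3: insert a.com -> 10.0.0.7 (expiry=10+1=11). clock=10
Op 4: tick 9 -> clock=19. purged={a.com,b.com}
Op 5: insert c.com -> 10.0.0.4 (expiry=19+2=21). clock=19
Op 6: tick 12 -> clock=31. purged={c.com}
Op 7: insert a.com -> 10.0.0.1 (expiry=31+3=34). clock=31
Op 8: insert b.com -> 10.0.0.7 (expiry=31+4=35). clock=31
Final cache (unexpired): {a.com,b.com} -> size=2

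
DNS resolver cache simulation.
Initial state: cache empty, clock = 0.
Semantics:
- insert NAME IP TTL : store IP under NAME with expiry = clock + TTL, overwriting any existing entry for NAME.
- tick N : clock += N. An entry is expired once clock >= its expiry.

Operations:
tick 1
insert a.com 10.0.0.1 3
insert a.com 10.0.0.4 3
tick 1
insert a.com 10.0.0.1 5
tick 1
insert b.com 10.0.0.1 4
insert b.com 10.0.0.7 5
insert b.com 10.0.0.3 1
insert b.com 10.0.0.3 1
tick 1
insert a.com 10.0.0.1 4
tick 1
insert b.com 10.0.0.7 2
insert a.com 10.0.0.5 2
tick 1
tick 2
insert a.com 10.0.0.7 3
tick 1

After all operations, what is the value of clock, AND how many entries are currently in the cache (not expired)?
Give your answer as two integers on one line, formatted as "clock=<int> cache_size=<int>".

Answer: clock=9 cache_size=1

Derivation:
Op 1: tick 1 -> clock=1.
Op 2: insert a.com -> 10.0.0.1 (expiry=1+3=4). clock=1
Op 3: insert a.com -> 10.0.0.4 (expiry=1+3=4). clock=1
Op 4: tick 1 -> clock=2.
Op 5: insert a.com -> 10.0.0.1 (expiry=2+5=7). clock=2
Op 6: tick 1 -> clock=3.
Op 7: insert b.com -> 10.0.0.1 (expiry=3+4=7). clock=3
Op 8: insert b.com -> 10.0.0.7 (expiry=3+5=8). clock=3
Op 9: insert b.com -> 10.0.0.3 (expiry=3+1=4). clock=3
Op 10: insert b.com -> 10.0.0.3 (expiry=3+1=4). clock=3
Op 11: tick 1 -> clock=4. purged={b.com}
Op 12: insert a.com -> 10.0.0.1 (expiry=4+4=8). clock=4
Op 13: tick 1 -> clock=5.
Op 14: insert b.com -> 10.0.0.7 (expiry=5+2=7). clock=5
Op 15: insert a.com -> 10.0.0.5 (expiry=5+2=7). clock=5
Op 16: tick 1 -> clock=6.
Op 17: tick 2 -> clock=8. purged={a.com,b.com}
Op 18: insert a.com -> 10.0.0.7 (expiry=8+3=11). clock=8
Op 19: tick 1 -> clock=9.
Final clock = 9
Final cache (unexpired): {a.com} -> size=1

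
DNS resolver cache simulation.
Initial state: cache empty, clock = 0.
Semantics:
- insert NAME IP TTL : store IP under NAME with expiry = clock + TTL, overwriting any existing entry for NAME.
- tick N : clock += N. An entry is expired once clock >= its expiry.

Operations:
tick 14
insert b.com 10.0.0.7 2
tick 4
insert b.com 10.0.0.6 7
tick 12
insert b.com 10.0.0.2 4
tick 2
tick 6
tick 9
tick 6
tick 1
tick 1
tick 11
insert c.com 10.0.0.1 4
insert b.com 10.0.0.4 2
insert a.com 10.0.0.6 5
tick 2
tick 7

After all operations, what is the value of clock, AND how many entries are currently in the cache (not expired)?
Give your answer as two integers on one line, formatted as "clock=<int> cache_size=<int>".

Answer: clock=75 cache_size=0

Derivation:
Op 1: tick 14 -> clock=14.
Op 2: insert b.com -> 10.0.0.7 (expiry=14+2=16). clock=14
Op 3: tick 4 -> clock=18. purged={b.com}
Op 4: insert b.com -> 10.0.0.6 (expiry=18+7=25). clock=18
Op 5: tick 12 -> clock=30. purged={b.com}
Op 6: insert b.com -> 10.0.0.2 (expiry=30+4=34). clock=30
Op 7: tick 2 -> clock=32.
Op 8: tick 6 -> clock=38. purged={b.com}
Op 9: tick 9 -> clock=47.
Op 10: tick 6 -> clock=53.
Op 11: tick 1 -> clock=54.
Op 12: tick 1 -> clock=55.
Op 13: tick 11 -> clock=66.
Op 14: insert c.com -> 10.0.0.1 (expiry=66+4=70). clock=66
Op 15: insert b.com -> 10.0.0.4 (expiry=66+2=68). clock=66
Op 16: insert a.com -> 10.0.0.6 (expiry=66+5=71). clock=66
Op 17: tick 2 -> clock=68. purged={b.com}
Op 18: tick 7 -> clock=75. purged={a.com,c.com}
Final clock = 75
Final cache (unexpired): {} -> size=0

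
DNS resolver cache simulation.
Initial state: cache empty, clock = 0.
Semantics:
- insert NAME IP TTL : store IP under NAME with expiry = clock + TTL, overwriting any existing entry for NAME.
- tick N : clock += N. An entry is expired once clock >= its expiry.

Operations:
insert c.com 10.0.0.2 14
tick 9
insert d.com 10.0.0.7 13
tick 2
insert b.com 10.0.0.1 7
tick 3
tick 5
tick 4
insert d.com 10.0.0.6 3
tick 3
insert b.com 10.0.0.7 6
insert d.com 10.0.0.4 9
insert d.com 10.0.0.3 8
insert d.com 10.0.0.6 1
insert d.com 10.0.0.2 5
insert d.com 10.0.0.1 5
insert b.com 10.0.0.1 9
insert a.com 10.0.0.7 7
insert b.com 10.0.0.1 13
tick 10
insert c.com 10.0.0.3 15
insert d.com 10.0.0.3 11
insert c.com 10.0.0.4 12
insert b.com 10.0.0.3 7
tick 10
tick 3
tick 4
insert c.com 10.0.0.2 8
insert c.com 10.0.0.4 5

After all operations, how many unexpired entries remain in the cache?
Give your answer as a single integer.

Answer: 1

Derivation:
Op 1: insert c.com -> 10.0.0.2 (expiry=0+14=14). clock=0
Op 2: tick 9 -> clock=9.
Op 3: insert d.com -> 10.0.0.7 (expiry=9+13=22). clock=9
Op 4: tick 2 -> clock=11.
Op 5: insert b.com -> 10.0.0.1 (expiry=11+7=18). clock=11
Op 6: tick 3 -> clock=14. purged={c.com}
Op 7: tick 5 -> clock=19. purged={b.com}
Op 8: tick 4 -> clock=23. purged={d.com}
Op 9: insert d.com -> 10.0.0.6 (expiry=23+3=26). clock=23
Op 10: tick 3 -> clock=26. purged={d.com}
Op 11: insert b.com -> 10.0.0.7 (expiry=26+6=32). clock=26
Op 12: insert d.com -> 10.0.0.4 (expiry=26+9=35). clock=26
Op 13: insert d.com -> 10.0.0.3 (expiry=26+8=34). clock=26
Op 14: insert d.com -> 10.0.0.6 (expiry=26+1=27). clock=26
Op 15: insert d.com -> 10.0.0.2 (expiry=26+5=31). clock=26
Op 16: insert d.com -> 10.0.0.1 (expiry=26+5=31). clock=26
Op 17: insert b.com -> 10.0.0.1 (expiry=26+9=35). clock=26
Op 18: insert a.com -> 10.0.0.7 (expiry=26+7=33). clock=26
Op 19: insert b.com -> 10.0.0.1 (expiry=26+13=39). clock=26
Op 20: tick 10 -> clock=36. purged={a.com,d.com}
Op 21: insert c.com -> 10.0.0.3 (expiry=36+15=51). clock=36
Op 22: insert d.com -> 10.0.0.3 (expiry=36+11=47). clock=36
Op 23: insert c.com -> 10.0.0.4 (expiry=36+12=48). clock=36
Op 24: insert b.com -> 10.0.0.3 (expiry=36+7=43). clock=36
Op 25: tick 10 -> clock=46. purged={b.com}
Op 26: tick 3 -> clock=49. purged={c.com,d.com}
Op 27: tick 4 -> clock=53.
Op 28: insert c.com -> 10.0.0.2 (expiry=53+8=61). clock=53
Op 29: insert c.com -> 10.0.0.4 (expiry=53+5=58). clock=53
Final cache (unexpired): {c.com} -> size=1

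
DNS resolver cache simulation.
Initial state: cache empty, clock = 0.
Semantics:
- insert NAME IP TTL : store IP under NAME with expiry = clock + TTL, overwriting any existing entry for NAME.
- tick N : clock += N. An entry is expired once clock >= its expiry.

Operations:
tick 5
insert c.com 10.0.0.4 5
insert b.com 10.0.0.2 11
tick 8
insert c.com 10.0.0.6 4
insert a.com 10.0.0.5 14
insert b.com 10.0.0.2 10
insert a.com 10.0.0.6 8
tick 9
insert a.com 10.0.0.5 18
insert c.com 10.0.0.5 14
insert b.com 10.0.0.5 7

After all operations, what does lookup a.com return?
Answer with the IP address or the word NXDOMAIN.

Answer: 10.0.0.5

Derivation:
Op 1: tick 5 -> clock=5.
Op 2: insert c.com -> 10.0.0.4 (expiry=5+5=10). clock=5
Op 3: insert b.com -> 10.0.0.2 (expiry=5+11=16). clock=5
Op 4: tick 8 -> clock=13. purged={c.com}
Op 5: insert c.com -> 10.0.0.6 (expiry=13+4=17). clock=13
Op 6: insert a.com -> 10.0.0.5 (expiry=13+14=27). clock=13
Op 7: insert b.com -> 10.0.0.2 (expiry=13+10=23). clock=13
Op 8: insert a.com -> 10.0.0.6 (expiry=13+8=21). clock=13
Op 9: tick 9 -> clock=22. purged={a.com,c.com}
Op 10: insert a.com -> 10.0.0.5 (expiry=22+18=40). clock=22
Op 11: insert c.com -> 10.0.0.5 (expiry=22+14=36). clock=22
Op 12: insert b.com -> 10.0.0.5 (expiry=22+7=29). clock=22
lookup a.com: present, ip=10.0.0.5 expiry=40 > clock=22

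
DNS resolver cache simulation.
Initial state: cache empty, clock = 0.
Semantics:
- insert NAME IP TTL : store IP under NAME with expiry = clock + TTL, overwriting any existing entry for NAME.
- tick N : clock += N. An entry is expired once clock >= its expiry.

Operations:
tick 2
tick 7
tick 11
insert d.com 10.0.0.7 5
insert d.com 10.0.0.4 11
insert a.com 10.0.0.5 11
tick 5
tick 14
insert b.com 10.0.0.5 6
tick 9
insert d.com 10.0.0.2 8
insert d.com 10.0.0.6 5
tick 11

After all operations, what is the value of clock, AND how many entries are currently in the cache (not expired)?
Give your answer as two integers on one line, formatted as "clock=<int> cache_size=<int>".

Answer: clock=59 cache_size=0

Derivation:
Op 1: tick 2 -> clock=2.
Op 2: tick 7 -> clock=9.
Op 3: tick 11 -> clock=20.
Op 4: insert d.com -> 10.0.0.7 (expiry=20+5=25). clock=20
Op 5: insert d.com -> 10.0.0.4 (expiry=20+11=31). clock=20
Op 6: insert a.com -> 10.0.0.5 (expiry=20+11=31). clock=20
Op 7: tick 5 -> clock=25.
Op 8: tick 14 -> clock=39. purged={a.com,d.com}
Op 9: insert b.com -> 10.0.0.5 (expiry=39+6=45). clock=39
Op 10: tick 9 -> clock=48. purged={b.com}
Op 11: insert d.com -> 10.0.0.2 (expiry=48+8=56). clock=48
Op 12: insert d.com -> 10.0.0.6 (expiry=48+5=53). clock=48
Op 13: tick 11 -> clock=59. purged={d.com}
Final clock = 59
Final cache (unexpired): {} -> size=0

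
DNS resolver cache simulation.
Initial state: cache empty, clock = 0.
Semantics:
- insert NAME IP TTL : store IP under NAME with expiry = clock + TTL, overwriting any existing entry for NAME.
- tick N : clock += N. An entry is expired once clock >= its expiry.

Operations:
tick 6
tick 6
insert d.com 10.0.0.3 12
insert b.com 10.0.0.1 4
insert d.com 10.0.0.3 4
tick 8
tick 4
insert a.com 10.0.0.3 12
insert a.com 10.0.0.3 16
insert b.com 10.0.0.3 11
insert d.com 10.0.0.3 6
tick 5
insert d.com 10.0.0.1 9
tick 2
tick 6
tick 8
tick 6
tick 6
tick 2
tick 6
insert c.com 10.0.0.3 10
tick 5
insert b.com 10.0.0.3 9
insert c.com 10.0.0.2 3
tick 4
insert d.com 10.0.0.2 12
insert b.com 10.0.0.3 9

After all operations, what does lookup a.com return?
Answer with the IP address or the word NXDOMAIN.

Op 1: tick 6 -> clock=6.
Op 2: tick 6 -> clock=12.
Op 3: insert d.com -> 10.0.0.3 (expiry=12+12=24). clock=12
Op 4: insert b.com -> 10.0.0.1 (expiry=12+4=16). clock=12
Op 5: insert d.com -> 10.0.0.3 (expiry=12+4=16). clock=12
Op 6: tick 8 -> clock=20. purged={b.com,d.com}
Op 7: tick 4 -> clock=24.
Op 8: insert a.com -> 10.0.0.3 (expiry=24+12=36). clock=24
Op 9: insert a.com -> 10.0.0.3 (expiry=24+16=40). clock=24
Op 10: insert b.com -> 10.0.0.3 (expiry=24+11=35). clock=24
Op 11: insert d.com -> 10.0.0.3 (expiry=24+6=30). clock=24
Op 12: tick 5 -> clock=29.
Op 13: insert d.com -> 10.0.0.1 (expiry=29+9=38). clock=29
Op 14: tick 2 -> clock=31.
Op 15: tick 6 -> clock=37. purged={b.com}
Op 16: tick 8 -> clock=45. purged={a.com,d.com}
Op 17: tick 6 -> clock=51.
Op 18: tick 6 -> clock=57.
Op 19: tick 2 -> clock=59.
Op 20: tick 6 -> clock=65.
Op 21: insert c.com -> 10.0.0.3 (expiry=65+10=75). clock=65
Op 22: tick 5 -> clock=70.
Op 23: insert b.com -> 10.0.0.3 (expiry=70+9=79). clock=70
Op 24: insert c.com -> 10.0.0.2 (expiry=70+3=73). clock=70
Op 25: tick 4 -> clock=74. purged={c.com}
Op 26: insert d.com -> 10.0.0.2 (expiry=74+12=86). clock=74
Op 27: insert b.com -> 10.0.0.3 (expiry=74+9=83). clock=74
lookup a.com: not in cache (expired or never inserted)

Answer: NXDOMAIN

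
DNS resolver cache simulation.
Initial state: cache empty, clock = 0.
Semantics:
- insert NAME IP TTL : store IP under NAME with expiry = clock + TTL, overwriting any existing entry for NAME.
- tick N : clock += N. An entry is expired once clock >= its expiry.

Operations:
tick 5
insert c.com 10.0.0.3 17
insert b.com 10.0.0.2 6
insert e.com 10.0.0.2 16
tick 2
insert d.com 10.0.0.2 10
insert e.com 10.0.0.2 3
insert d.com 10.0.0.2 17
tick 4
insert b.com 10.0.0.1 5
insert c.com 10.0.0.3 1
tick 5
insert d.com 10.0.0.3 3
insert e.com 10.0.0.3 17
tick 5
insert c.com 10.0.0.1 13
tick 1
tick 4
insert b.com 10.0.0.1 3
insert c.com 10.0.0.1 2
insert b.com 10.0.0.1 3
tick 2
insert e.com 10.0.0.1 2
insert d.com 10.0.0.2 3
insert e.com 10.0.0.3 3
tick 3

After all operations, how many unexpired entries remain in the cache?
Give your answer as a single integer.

Answer: 0

Derivation:
Op 1: tick 5 -> clock=5.
Op 2: insert c.com -> 10.0.0.3 (expiry=5+17=22). clock=5
Op 3: insert b.com -> 10.0.0.2 (expiry=5+6=11). clock=5
Op 4: insert e.com -> 10.0.0.2 (expiry=5+16=21). clock=5
Op 5: tick 2 -> clock=7.
Op 6: insert d.com -> 10.0.0.2 (expiry=7+10=17). clock=7
Op 7: insert e.com -> 10.0.0.2 (expiry=7+3=10). clock=7
Op 8: insert d.com -> 10.0.0.2 (expiry=7+17=24). clock=7
Op 9: tick 4 -> clock=11. purged={b.com,e.com}
Op 10: insert b.com -> 10.0.0.1 (expiry=11+5=16). clock=11
Op 11: insert c.com -> 10.0.0.3 (expiry=11+1=12). clock=11
Op 12: tick 5 -> clock=16. purged={b.com,c.com}
Op 13: insert d.com -> 10.0.0.3 (expiry=16+3=19). clock=16
Op 14: insert e.com -> 10.0.0.3 (expiry=16+17=33). clock=16
Op 15: tick 5 -> clock=21. purged={d.com}
Op 16: insert c.com -> 10.0.0.1 (expiry=21+13=34). clock=21
Op 17: tick 1 -> clock=22.
Op 18: tick 4 -> clock=26.
Op 19: insert b.com -> 10.0.0.1 (expiry=26+3=29). clock=26
Op 20: insert c.com -> 10.0.0.1 (expiry=26+2=28). clock=26
Op 21: insert b.com -> 10.0.0.1 (expiry=26+3=29). clock=26
Op 22: tick 2 -> clock=28. purged={c.com}
Op 23: insert e.com -> 10.0.0.1 (expiry=28+2=30). clock=28
Op 24: insert d.com -> 10.0.0.2 (expiry=28+3=31). clock=28
Op 25: insert e.com -> 10.0.0.3 (expiry=28+3=31). clock=28
Op 26: tick 3 -> clock=31. purged={b.com,d.com,e.com}
Final cache (unexpired): {} -> size=0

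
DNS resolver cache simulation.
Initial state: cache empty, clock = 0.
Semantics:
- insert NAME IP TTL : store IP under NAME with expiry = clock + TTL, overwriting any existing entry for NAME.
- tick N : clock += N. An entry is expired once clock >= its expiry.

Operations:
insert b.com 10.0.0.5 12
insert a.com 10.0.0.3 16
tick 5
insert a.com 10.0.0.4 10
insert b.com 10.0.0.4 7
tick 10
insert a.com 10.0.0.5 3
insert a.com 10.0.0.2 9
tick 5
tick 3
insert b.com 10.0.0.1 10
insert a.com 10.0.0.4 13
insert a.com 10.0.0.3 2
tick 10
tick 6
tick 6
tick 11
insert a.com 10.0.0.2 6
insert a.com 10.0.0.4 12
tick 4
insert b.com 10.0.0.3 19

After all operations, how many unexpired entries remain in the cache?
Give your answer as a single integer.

Answer: 2

Derivation:
Op 1: insert b.com -> 10.0.0.5 (expiry=0+12=12). clock=0
Op 2: insert a.com -> 10.0.0.3 (expiry=0+16=16). clock=0
Op 3: tick 5 -> clock=5.
Op 4: insert a.com -> 10.0.0.4 (expiry=5+10=15). clock=5
Op 5: insert b.com -> 10.0.0.4 (expiry=5+7=12). clock=5
Op 6: tick 10 -> clock=15. purged={a.com,b.com}
Op 7: insert a.com -> 10.0.0.5 (expiry=15+3=18). clock=15
Op 8: insert a.com -> 10.0.0.2 (expiry=15+9=24). clock=15
Op 9: tick 5 -> clock=20.
Op 10: tick 3 -> clock=23.
Op 11: insert b.com -> 10.0.0.1 (expiry=23+10=33). clock=23
Op 12: insert a.com -> 10.0.0.4 (expiry=23+13=36). clock=23
Op 13: insert a.com -> 10.0.0.3 (expiry=23+2=25). clock=23
Op 14: tick 10 -> clock=33. purged={a.com,b.com}
Op 15: tick 6 -> clock=39.
Op 16: tick 6 -> clock=45.
Op 17: tick 11 -> clock=56.
Op 18: insert a.com -> 10.0.0.2 (expiry=56+6=62). clock=56
Op 19: insert a.com -> 10.0.0.4 (expiry=56+12=68). clock=56
Op 20: tick 4 -> clock=60.
Op 21: insert b.com -> 10.0.0.3 (expiry=60+19=79). clock=60
Final cache (unexpired): {a.com,b.com} -> size=2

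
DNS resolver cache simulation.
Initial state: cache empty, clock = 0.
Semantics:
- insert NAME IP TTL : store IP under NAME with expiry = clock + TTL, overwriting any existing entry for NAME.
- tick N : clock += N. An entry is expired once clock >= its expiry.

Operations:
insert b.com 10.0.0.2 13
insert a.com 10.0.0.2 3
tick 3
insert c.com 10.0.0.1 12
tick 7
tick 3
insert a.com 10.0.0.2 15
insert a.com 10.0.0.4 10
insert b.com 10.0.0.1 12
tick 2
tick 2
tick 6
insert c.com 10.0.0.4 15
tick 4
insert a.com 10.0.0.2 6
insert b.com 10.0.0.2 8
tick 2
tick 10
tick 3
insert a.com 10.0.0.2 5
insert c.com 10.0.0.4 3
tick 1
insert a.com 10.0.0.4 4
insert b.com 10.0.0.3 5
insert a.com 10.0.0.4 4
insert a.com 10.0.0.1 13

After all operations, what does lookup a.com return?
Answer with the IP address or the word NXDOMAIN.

Op 1: insert b.com -> 10.0.0.2 (expiry=0+13=13). clock=0
Op 2: insert a.com -> 10.0.0.2 (expiry=0+3=3). clock=0
Op 3: tick 3 -> clock=3. purged={a.com}
Op 4: insert c.com -> 10.0.0.1 (expiry=3+12=15). clock=3
Op 5: tick 7 -> clock=10.
Op 6: tick 3 -> clock=13. purged={b.com}
Op 7: insert a.com -> 10.0.0.2 (expiry=13+15=28). clock=13
Op 8: insert a.com -> 10.0.0.4 (expiry=13+10=23). clock=13
Op 9: insert b.com -> 10.0.0.1 (expiry=13+12=25). clock=13
Op 10: tick 2 -> clock=15. purged={c.com}
Op 11: tick 2 -> clock=17.
Op 12: tick 6 -> clock=23. purged={a.com}
Op 13: insert c.com -> 10.0.0.4 (expiry=23+15=38). clock=23
Op 14: tick 4 -> clock=27. purged={b.com}
Op 15: insert a.com -> 10.0.0.2 (expiry=27+6=33). clock=27
Op 16: insert b.com -> 10.0.0.2 (expiry=27+8=35). clock=27
Op 17: tick 2 -> clock=29.
Op 18: tick 10 -> clock=39. purged={a.com,b.com,c.com}
Op 19: tick 3 -> clock=42.
Op 20: insert a.com -> 10.0.0.2 (expiry=42+5=47). clock=42
Op 21: insert c.com -> 10.0.0.4 (expiry=42+3=45). clock=42
Op 22: tick 1 -> clock=43.
Op 23: insert a.com -> 10.0.0.4 (expiry=43+4=47). clock=43
Op 24: insert b.com -> 10.0.0.3 (expiry=43+5=48). clock=43
Op 25: insert a.com -> 10.0.0.4 (expiry=43+4=47). clock=43
Op 26: insert a.com -> 10.0.0.1 (expiry=43+13=56). clock=43
lookup a.com: present, ip=10.0.0.1 expiry=56 > clock=43

Answer: 10.0.0.1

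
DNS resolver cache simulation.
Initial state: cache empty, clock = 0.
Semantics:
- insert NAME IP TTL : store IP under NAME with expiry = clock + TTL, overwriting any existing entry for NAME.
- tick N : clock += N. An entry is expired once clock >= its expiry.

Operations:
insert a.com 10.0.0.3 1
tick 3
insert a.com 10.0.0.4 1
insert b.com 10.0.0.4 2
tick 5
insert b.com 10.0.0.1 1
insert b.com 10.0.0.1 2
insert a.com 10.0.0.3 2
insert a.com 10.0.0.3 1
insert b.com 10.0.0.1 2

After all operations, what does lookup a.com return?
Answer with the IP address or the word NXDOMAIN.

Answer: 10.0.0.3

Derivation:
Op 1: insert a.com -> 10.0.0.3 (expiry=0+1=1). clock=0
Op 2: tick 3 -> clock=3. purged={a.com}
Op 3: insert a.com -> 10.0.0.4 (expiry=3+1=4). clock=3
Op 4: insert b.com -> 10.0.0.4 (expiry=3+2=5). clock=3
Op 5: tick 5 -> clock=8. purged={a.com,b.com}
Op 6: insert b.com -> 10.0.0.1 (expiry=8+1=9). clock=8
Op 7: insert b.com -> 10.0.0.1 (expiry=8+2=10). clock=8
Op 8: insert a.com -> 10.0.0.3 (expiry=8+2=10). clock=8
Op 9: insert a.com -> 10.0.0.3 (expiry=8+1=9). clock=8
Op 10: insert b.com -> 10.0.0.1 (expiry=8+2=10). clock=8
lookup a.com: present, ip=10.0.0.3 expiry=9 > clock=8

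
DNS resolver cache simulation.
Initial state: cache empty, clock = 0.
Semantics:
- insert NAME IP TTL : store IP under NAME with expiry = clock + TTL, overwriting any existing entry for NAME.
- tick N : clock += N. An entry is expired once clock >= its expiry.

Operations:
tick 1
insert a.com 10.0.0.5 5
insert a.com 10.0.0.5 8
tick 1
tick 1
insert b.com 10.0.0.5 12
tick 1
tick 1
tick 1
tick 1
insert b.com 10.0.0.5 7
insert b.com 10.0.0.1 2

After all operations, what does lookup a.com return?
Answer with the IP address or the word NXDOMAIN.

Answer: 10.0.0.5

Derivation:
Op 1: tick 1 -> clock=1.
Op 2: insert a.com -> 10.0.0.5 (expiry=1+5=6). clock=1
Op 3: insert a.com -> 10.0.0.5 (expiry=1+8=9). clock=1
Op 4: tick 1 -> clock=2.
Op 5: tick 1 -> clock=3.
Op 6: insert b.com -> 10.0.0.5 (expiry=3+12=15). clock=3
Op 7: tick 1 -> clock=4.
Op 8: tick 1 -> clock=5.
Op 9: tick 1 -> clock=6.
Op 10: tick 1 -> clock=7.
Op 11: insert b.com -> 10.0.0.5 (expiry=7+7=14). clock=7
Op 12: insert b.com -> 10.0.0.1 (expiry=7+2=9). clock=7
lookup a.com: present, ip=10.0.0.5 expiry=9 > clock=7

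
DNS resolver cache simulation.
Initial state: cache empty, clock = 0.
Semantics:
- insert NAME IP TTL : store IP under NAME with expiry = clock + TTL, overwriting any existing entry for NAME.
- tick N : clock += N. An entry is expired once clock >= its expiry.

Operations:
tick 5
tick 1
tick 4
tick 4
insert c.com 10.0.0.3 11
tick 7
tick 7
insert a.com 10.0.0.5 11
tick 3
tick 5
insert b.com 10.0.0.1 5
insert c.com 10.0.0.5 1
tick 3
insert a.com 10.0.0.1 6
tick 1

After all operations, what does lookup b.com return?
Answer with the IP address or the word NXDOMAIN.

Op 1: tick 5 -> clock=5.
Op 2: tick 1 -> clock=6.
Op 3: tick 4 -> clock=10.
Op 4: tick 4 -> clock=14.
Op 5: insert c.com -> 10.0.0.3 (expiry=14+11=25). clock=14
Op 6: tick 7 -> clock=21.
Op 7: tick 7 -> clock=28. purged={c.com}
Op 8: insert a.com -> 10.0.0.5 (expiry=28+11=39). clock=28
Op 9: tick 3 -> clock=31.
Op 10: tick 5 -> clock=36.
Op 11: insert b.com -> 10.0.0.1 (expiry=36+5=41). clock=36
Op 12: insert c.com -> 10.0.0.5 (expiry=36+1=37). clock=36
Op 13: tick 3 -> clock=39. purged={a.com,c.com}
Op 14: insert a.com -> 10.0.0.1 (expiry=39+6=45). clock=39
Op 15: tick 1 -> clock=40.
lookup b.com: present, ip=10.0.0.1 expiry=41 > clock=40

Answer: 10.0.0.1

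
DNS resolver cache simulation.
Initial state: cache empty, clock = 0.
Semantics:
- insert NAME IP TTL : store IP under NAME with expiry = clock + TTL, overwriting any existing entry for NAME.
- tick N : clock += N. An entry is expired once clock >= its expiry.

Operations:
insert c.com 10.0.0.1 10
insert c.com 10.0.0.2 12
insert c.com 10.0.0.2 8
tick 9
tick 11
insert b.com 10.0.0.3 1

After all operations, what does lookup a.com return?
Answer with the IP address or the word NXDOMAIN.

Answer: NXDOMAIN

Derivation:
Op 1: insert c.com -> 10.0.0.1 (expiry=0+10=10). clock=0
Op 2: insert c.com -> 10.0.0.2 (expiry=0+12=12). clock=0
Op 3: insert c.com -> 10.0.0.2 (expiry=0+8=8). clock=0
Op 4: tick 9 -> clock=9. purged={c.com}
Op 5: tick 11 -> clock=20.
Op 6: insert b.com -> 10.0.0.3 (expiry=20+1=21). clock=20
lookup a.com: not in cache (expired or never inserted)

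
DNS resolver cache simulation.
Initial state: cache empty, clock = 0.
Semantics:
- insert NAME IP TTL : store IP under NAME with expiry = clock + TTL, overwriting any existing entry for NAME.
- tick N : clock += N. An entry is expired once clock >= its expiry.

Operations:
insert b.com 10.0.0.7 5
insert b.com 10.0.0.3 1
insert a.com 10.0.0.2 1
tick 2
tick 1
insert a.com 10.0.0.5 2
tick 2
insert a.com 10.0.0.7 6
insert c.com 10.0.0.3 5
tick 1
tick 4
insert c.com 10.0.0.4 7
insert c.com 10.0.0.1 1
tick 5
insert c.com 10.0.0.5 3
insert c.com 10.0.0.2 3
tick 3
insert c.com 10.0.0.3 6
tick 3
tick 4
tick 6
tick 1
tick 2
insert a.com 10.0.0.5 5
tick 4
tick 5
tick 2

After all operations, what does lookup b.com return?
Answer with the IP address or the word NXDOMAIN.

Answer: NXDOMAIN

Derivation:
Op 1: insert b.com -> 10.0.0.7 (expiry=0+5=5). clock=0
Op 2: insert b.com -> 10.0.0.3 (expiry=0+1=1). clock=0
Op 3: insert a.com -> 10.0.0.2 (expiry=0+1=1). clock=0
Op 4: tick 2 -> clock=2. purged={a.com,b.com}
Op 5: tick 1 -> clock=3.
Op 6: insert a.com -> 10.0.0.5 (expiry=3+2=5). clock=3
Op 7: tick 2 -> clock=5. purged={a.com}
Op 8: insert a.com -> 10.0.0.7 (expiry=5+6=11). clock=5
Op 9: insert c.com -> 10.0.0.3 (expiry=5+5=10). clock=5
Op 10: tick 1 -> clock=6.
Op 11: tick 4 -> clock=10. purged={c.com}
Op 12: insert c.com -> 10.0.0.4 (expiry=10+7=17). clock=10
Op 13: insert c.com -> 10.0.0.1 (expiry=10+1=11). clock=10
Op 14: tick 5 -> clock=15. purged={a.com,c.com}
Op 15: insert c.com -> 10.0.0.5 (expiry=15+3=18). clock=15
Op 16: insert c.com -> 10.0.0.2 (expiry=15+3=18). clock=15
Op 17: tick 3 -> clock=18. purged={c.com}
Op 18: insert c.com -> 10.0.0.3 (expiry=18+6=24). clock=18
Op 19: tick 3 -> clock=21.
Op 20: tick 4 -> clock=25. purged={c.com}
Op 21: tick 6 -> clock=31.
Op 22: tick 1 -> clock=32.
Op 23: tick 2 -> clock=34.
Op 24: insert a.com -> 10.0.0.5 (expiry=34+5=39). clock=34
Op 25: tick 4 -> clock=38.
Op 26: tick 5 -> clock=43. purged={a.com}
Op 27: tick 2 -> clock=45.
lookup b.com: not in cache (expired or never inserted)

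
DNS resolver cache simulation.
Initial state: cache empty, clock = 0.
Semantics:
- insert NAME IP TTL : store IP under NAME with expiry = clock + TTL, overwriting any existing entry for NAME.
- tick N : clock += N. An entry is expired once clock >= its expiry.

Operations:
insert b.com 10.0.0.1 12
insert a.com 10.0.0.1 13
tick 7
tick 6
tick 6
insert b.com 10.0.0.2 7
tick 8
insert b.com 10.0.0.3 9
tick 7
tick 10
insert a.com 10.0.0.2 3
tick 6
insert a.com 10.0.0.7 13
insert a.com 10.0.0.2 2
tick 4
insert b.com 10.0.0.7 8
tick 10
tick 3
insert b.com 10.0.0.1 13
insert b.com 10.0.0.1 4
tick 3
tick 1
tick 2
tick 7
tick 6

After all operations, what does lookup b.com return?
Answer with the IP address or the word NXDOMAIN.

Answer: NXDOMAIN

Derivation:
Op 1: insert b.com -> 10.0.0.1 (expiry=0+12=12). clock=0
Op 2: insert a.com -> 10.0.0.1 (expiry=0+13=13). clock=0
Op 3: tick 7 -> clock=7.
Op 4: tick 6 -> clock=13. purged={a.com,b.com}
Op 5: tick 6 -> clock=19.
Op 6: insert b.com -> 10.0.0.2 (expiry=19+7=26). clock=19
Op 7: tick 8 -> clock=27. purged={b.com}
Op 8: insert b.com -> 10.0.0.3 (expiry=27+9=36). clock=27
Op 9: tick 7 -> clock=34.
Op 10: tick 10 -> clock=44. purged={b.com}
Op 11: insert a.com -> 10.0.0.2 (expiry=44+3=47). clock=44
Op 12: tick 6 -> clock=50. purged={a.com}
Op 13: insert a.com -> 10.0.0.7 (expiry=50+13=63). clock=50
Op 14: insert a.com -> 10.0.0.2 (expiry=50+2=52). clock=50
Op 15: tick 4 -> clock=54. purged={a.com}
Op 16: insert b.com -> 10.0.0.7 (expiry=54+8=62). clock=54
Op 17: tick 10 -> clock=64. purged={b.com}
Op 18: tick 3 -> clock=67.
Op 19: insert b.com -> 10.0.0.1 (expiry=67+13=80). clock=67
Op 20: insert b.com -> 10.0.0.1 (expiry=67+4=71). clock=67
Op 21: tick 3 -> clock=70.
Op 22: tick 1 -> clock=71. purged={b.com}
Op 23: tick 2 -> clock=73.
Op 24: tick 7 -> clock=80.
Op 25: tick 6 -> clock=86.
lookup b.com: not in cache (expired or never inserted)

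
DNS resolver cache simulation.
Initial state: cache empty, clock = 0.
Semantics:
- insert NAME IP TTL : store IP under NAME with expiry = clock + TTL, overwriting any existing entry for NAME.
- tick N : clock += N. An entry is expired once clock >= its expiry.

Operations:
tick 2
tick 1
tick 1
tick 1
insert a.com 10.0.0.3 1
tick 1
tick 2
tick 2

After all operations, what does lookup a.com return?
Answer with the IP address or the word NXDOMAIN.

Answer: NXDOMAIN

Derivation:
Op 1: tick 2 -> clock=2.
Op 2: tick 1 -> clock=3.
Op 3: tick 1 -> clock=4.
Op 4: tick 1 -> clock=5.
Op 5: insert a.com -> 10.0.0.3 (expiry=5+1=6). clock=5
Op 6: tick 1 -> clock=6. purged={a.com}
Op 7: tick 2 -> clock=8.
Op 8: tick 2 -> clock=10.
lookup a.com: not in cache (expired or never inserted)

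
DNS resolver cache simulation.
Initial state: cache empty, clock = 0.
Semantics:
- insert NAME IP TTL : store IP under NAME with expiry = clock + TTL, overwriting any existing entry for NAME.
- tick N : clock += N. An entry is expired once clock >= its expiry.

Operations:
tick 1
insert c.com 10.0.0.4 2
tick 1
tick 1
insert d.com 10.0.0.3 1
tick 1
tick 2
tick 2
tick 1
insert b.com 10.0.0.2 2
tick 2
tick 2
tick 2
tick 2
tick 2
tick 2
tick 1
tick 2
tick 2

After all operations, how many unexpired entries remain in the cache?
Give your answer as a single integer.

Op 1: tick 1 -> clock=1.
Op 2: insert c.com -> 10.0.0.4 (expiry=1+2=3). clock=1
Op 3: tick 1 -> clock=2.
Op 4: tick 1 -> clock=3. purged={c.com}
Op 5: insert d.com -> 10.0.0.3 (expiry=3+1=4). clock=3
Op 6: tick 1 -> clock=4. purged={d.com}
Op 7: tick 2 -> clock=6.
Op 8: tick 2 -> clock=8.
Op 9: tick 1 -> clock=9.
Op 10: insert b.com -> 10.0.0.2 (expiry=9+2=11). clock=9
Op 11: tick 2 -> clock=11. purged={b.com}
Op 12: tick 2 -> clock=13.
Op 13: tick 2 -> clock=15.
Op 14: tick 2 -> clock=17.
Op 15: tick 2 -> clock=19.
Op 16: tick 2 -> clock=21.
Op 17: tick 1 -> clock=22.
Op 18: tick 2 -> clock=24.
Op 19: tick 2 -> clock=26.
Final cache (unexpired): {} -> size=0

Answer: 0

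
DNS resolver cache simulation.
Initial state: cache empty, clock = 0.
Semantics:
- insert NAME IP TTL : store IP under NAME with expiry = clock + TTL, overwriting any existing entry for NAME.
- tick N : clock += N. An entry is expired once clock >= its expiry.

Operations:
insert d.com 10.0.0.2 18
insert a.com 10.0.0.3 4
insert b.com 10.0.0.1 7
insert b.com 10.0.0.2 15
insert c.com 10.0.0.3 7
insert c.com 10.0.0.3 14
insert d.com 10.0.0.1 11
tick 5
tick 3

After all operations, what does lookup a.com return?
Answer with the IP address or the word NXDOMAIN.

Answer: NXDOMAIN

Derivation:
Op 1: insert d.com -> 10.0.0.2 (expiry=0+18=18). clock=0
Op 2: insert a.com -> 10.0.0.3 (expiry=0+4=4). clock=0
Op 3: insert b.com -> 10.0.0.1 (expiry=0+7=7). clock=0
Op 4: insert b.com -> 10.0.0.2 (expiry=0+15=15). clock=0
Op 5: insert c.com -> 10.0.0.3 (expiry=0+7=7). clock=0
Op 6: insert c.com -> 10.0.0.3 (expiry=0+14=14). clock=0
Op 7: insert d.com -> 10.0.0.1 (expiry=0+11=11). clock=0
Op 8: tick 5 -> clock=5. purged={a.com}
Op 9: tick 3 -> clock=8.
lookup a.com: not in cache (expired or never inserted)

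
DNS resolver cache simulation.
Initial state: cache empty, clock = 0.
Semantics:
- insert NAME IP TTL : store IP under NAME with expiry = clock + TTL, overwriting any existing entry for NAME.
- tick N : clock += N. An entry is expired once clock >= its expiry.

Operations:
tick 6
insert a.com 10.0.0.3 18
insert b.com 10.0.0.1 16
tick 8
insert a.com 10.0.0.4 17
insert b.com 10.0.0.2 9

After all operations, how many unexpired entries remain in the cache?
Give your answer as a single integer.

Answer: 2

Derivation:
Op 1: tick 6 -> clock=6.
Op 2: insert a.com -> 10.0.0.3 (expiry=6+18=24). clock=6
Op 3: insert b.com -> 10.0.0.1 (expiry=6+16=22). clock=6
Op 4: tick 8 -> clock=14.
Op 5: insert a.com -> 10.0.0.4 (expiry=14+17=31). clock=14
Op 6: insert b.com -> 10.0.0.2 (expiry=14+9=23). clock=14
Final cache (unexpired): {a.com,b.com} -> size=2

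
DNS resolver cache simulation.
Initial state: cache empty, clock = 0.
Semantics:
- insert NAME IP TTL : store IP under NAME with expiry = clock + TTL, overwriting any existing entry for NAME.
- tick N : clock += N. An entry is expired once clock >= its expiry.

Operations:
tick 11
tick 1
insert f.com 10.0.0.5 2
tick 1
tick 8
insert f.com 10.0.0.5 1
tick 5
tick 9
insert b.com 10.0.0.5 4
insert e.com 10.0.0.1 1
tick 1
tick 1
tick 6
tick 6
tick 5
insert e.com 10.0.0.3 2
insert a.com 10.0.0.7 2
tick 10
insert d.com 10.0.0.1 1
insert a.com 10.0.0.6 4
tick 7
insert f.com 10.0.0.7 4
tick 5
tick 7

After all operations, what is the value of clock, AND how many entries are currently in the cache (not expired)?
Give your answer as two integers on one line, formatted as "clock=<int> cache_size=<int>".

Op 1: tick 11 -> clock=11.
Op 2: tick 1 -> clock=12.
Op 3: insert f.com -> 10.0.0.5 (expiry=12+2=14). clock=12
Op 4: tick 1 -> clock=13.
Op 5: tick 8 -> clock=21. purged={f.com}
Op 6: insert f.com -> 10.0.0.5 (expiry=21+1=22). clock=21
Op 7: tick 5 -> clock=26. purged={f.com}
Op 8: tick 9 -> clock=35.
Op 9: insert b.com -> 10.0.0.5 (expiry=35+4=39). clock=35
Op 10: insert e.com -> 10.0.0.1 (expiry=35+1=36). clock=35
Op 11: tick 1 -> clock=36. purged={e.com}
Op 12: tick 1 -> clock=37.
Op 13: tick 6 -> clock=43. purged={b.com}
Op 14: tick 6 -> clock=49.
Op 15: tick 5 -> clock=54.
Op 16: insert e.com -> 10.0.0.3 (expiry=54+2=56). clock=54
Op 17: insert a.com -> 10.0.0.7 (expiry=54+2=56). clock=54
Op 18: tick 10 -> clock=64. purged={a.com,e.com}
Op 19: insert d.com -> 10.0.0.1 (expiry=64+1=65). clock=64
Op 20: insert a.com -> 10.0.0.6 (expiry=64+4=68). clock=64
Op 21: tick 7 -> clock=71. purged={a.com,d.com}
Op 22: insert f.com -> 10.0.0.7 (expiry=71+4=75). clock=71
Op 23: tick 5 -> clock=76. purged={f.com}
Op 24: tick 7 -> clock=83.
Final clock = 83
Final cache (unexpired): {} -> size=0

Answer: clock=83 cache_size=0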